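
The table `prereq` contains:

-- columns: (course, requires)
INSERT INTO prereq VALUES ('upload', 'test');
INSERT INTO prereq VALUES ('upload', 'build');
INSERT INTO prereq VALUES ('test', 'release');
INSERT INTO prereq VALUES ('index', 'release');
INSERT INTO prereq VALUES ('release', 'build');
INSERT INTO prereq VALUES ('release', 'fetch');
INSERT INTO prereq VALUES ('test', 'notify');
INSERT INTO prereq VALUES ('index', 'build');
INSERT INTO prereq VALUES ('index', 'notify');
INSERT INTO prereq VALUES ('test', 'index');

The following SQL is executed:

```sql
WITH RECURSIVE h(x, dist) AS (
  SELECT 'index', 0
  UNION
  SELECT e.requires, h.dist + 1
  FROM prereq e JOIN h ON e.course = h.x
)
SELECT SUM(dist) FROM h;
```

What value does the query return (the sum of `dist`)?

7

Base: (index, dist=0).
Iteration 1: edges from {index} -> (build, dist=1), (notify, dist=1), (release, dist=1).
Iteration 2: edges from {build,notify,release} -> (build, dist=2), (fetch, dist=2).
Iteration 3: no outgoing edges from {build,fetch}; recursion stops.
SUM(dist) = 0 + 1 + 1 + 1 + 2 + 2 = 7.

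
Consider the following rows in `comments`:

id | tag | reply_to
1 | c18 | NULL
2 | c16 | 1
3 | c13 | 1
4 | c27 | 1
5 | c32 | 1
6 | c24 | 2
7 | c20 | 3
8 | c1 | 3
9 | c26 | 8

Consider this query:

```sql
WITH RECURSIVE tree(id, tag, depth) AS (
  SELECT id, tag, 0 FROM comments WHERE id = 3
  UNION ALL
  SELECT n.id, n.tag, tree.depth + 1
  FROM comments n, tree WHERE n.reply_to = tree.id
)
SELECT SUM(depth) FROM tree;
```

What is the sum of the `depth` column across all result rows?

Base: id=3 (c13) at depth 0.
Iteration 1: rows with reply_to in {3} -> c20 (id 7, depth 1), c1 (id 8, depth 1).
Iteration 2: rows with reply_to in {7,8} -> c26 (id 9, depth 2).
Iteration 3: no rows with reply_to in {9}; recursion stops.
SUM(depth) = 0 + 1 + 1 + 2 = 4.

4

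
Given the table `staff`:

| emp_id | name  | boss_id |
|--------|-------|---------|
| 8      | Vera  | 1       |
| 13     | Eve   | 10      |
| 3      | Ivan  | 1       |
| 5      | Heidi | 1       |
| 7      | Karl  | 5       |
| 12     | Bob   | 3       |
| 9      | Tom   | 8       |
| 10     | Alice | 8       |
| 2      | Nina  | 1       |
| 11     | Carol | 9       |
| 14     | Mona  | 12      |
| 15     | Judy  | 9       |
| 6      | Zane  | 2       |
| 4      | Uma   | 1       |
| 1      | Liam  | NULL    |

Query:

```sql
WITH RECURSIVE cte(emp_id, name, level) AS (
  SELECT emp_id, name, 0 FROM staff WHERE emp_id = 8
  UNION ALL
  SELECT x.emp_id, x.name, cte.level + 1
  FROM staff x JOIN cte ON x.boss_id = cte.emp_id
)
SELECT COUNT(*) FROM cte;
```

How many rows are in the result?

Base: emp_id=8 (Vera) at level 0.
Iteration 1: rows with boss_id in {8} -> Tom (id 9, level 1), Alice (id 10, level 1).
Iteration 2: rows with boss_id in {9,10} -> Carol (id 11, level 2), Eve (id 13, level 2), Judy (id 15, level 2).
Iteration 3: no rows with boss_id in {11,13,15}; recursion stops.
Total rows emitted: 6.

6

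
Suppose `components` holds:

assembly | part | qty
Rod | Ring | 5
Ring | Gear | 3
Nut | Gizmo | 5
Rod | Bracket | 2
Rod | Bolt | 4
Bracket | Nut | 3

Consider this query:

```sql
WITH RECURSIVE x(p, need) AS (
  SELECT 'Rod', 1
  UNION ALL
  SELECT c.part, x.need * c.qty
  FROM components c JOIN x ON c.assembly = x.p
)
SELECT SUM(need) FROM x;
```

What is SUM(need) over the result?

Base: (Rod, need=1).
Iteration 1: components of {Rod} -> Bolt = 1*4 = 4, Bracket = 1*2 = 2, Ring = 1*5 = 5.
Iteration 2: components of {Bolt,Bracket,Ring} -> Gear = 5*3 = 15, Nut = 2*3 = 6.
Iteration 3: components of {Gear,Nut} -> Gizmo = 6*5 = 30.
Iteration 4: no further components; recursion stops.
SUM(need) = 1 + 5 + 2 + 4 + 15 + 6 + 30 = 63.

63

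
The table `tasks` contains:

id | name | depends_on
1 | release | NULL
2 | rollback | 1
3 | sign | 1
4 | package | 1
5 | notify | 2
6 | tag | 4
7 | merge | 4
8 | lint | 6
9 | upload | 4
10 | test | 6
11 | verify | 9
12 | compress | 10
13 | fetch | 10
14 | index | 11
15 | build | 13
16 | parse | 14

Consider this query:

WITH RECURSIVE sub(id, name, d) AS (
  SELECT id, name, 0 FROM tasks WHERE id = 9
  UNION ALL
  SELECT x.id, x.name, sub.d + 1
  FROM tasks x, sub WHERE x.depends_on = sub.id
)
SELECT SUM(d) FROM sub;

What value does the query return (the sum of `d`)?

6

Base: id=9 (upload) at d 0.
Iteration 1: rows with depends_on in {9} -> verify (id 11, d 1).
Iteration 2: rows with depends_on in {11} -> index (id 14, d 2).
Iteration 3: rows with depends_on in {14} -> parse (id 16, d 3).
Iteration 4: no rows with depends_on in {16}; recursion stops.
SUM(d) = 0 + 1 + 2 + 3 = 6.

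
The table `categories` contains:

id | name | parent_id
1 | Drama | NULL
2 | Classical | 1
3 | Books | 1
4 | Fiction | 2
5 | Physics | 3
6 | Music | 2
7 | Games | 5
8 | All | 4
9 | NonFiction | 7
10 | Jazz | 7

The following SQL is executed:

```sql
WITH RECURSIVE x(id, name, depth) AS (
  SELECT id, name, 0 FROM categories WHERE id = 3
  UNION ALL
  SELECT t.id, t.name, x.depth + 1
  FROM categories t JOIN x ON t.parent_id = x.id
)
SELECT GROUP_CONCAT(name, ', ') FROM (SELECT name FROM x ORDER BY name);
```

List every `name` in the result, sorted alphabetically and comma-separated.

Base: id=3 (Books) at depth 0.
Iteration 1: rows with parent_id in {3} -> Physics (id 5, depth 1).
Iteration 2: rows with parent_id in {5} -> Games (id 7, depth 2).
Iteration 3: rows with parent_id in {7} -> NonFiction (id 9, depth 3), Jazz (id 10, depth 3).
Iteration 4: no rows with parent_id in {9,10}; recursion stops.

Books, Games, Jazz, NonFiction, Physics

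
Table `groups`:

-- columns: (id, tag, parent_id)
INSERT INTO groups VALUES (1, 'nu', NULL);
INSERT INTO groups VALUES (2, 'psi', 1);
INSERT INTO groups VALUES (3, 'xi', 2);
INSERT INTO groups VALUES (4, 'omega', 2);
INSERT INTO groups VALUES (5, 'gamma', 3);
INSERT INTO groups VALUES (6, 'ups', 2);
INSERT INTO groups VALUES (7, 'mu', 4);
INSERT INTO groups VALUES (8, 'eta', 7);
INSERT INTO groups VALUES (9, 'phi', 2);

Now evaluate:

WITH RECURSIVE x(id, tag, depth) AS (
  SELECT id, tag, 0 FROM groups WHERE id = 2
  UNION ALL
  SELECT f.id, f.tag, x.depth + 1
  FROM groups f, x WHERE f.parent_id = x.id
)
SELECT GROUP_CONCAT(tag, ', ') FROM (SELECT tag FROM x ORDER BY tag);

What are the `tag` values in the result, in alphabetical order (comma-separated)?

Base: id=2 (psi) at depth 0.
Iteration 1: rows with parent_id in {2} -> xi (id 3, depth 1), omega (id 4, depth 1), ups (id 6, depth 1), phi (id 9, depth 1).
Iteration 2: rows with parent_id in {3,4,6,9} -> gamma (id 5, depth 2), mu (id 7, depth 2).
Iteration 3: rows with parent_id in {5,7} -> eta (id 8, depth 3).
Iteration 4: no rows with parent_id in {8}; recursion stops.

eta, gamma, mu, omega, phi, psi, ups, xi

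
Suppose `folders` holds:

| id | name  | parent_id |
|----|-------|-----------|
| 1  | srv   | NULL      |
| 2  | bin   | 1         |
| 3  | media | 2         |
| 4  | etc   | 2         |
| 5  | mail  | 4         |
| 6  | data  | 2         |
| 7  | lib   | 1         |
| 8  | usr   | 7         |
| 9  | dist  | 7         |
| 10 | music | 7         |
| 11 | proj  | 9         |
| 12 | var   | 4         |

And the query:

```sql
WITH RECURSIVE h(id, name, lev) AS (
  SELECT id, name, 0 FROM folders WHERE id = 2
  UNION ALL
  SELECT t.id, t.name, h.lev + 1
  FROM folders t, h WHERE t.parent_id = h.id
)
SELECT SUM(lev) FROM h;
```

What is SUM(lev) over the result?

7

Base: id=2 (bin) at lev 0.
Iteration 1: rows with parent_id in {2} -> media (id 3, lev 1), etc (id 4, lev 1), data (id 6, lev 1).
Iteration 2: rows with parent_id in {3,4,6} -> mail (id 5, lev 2), var (id 12, lev 2).
Iteration 3: no rows with parent_id in {5,12}; recursion stops.
SUM(lev) = 0 + 1 + 1 + 1 + 2 + 2 = 7.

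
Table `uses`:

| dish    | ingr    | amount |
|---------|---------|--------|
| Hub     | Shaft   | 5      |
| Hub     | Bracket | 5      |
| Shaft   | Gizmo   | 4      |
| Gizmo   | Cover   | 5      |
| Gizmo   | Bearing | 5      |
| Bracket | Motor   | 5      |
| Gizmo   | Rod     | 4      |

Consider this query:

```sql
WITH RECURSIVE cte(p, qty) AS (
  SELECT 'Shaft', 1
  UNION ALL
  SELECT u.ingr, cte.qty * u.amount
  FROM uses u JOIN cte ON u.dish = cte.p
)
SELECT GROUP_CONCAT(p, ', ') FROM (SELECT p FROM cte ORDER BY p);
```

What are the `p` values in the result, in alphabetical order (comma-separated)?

Bearing, Cover, Gizmo, Rod, Shaft

Base: (Shaft, qty=1).
Iteration 1: components of {Shaft} -> Gizmo = 1*4 = 4.
Iteration 2: components of {Gizmo} -> Bearing = 4*5 = 20, Cover = 4*5 = 20, Rod = 4*4 = 16.
Iteration 3: no further components; recursion stops.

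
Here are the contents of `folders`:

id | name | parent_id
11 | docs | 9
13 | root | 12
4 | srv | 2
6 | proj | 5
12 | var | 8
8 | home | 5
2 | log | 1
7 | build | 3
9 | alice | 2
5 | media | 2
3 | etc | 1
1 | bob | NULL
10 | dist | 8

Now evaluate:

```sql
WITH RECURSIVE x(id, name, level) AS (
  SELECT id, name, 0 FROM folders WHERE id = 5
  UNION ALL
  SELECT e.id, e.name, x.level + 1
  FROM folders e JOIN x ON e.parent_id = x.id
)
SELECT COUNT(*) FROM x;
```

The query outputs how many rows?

Base: id=5 (media) at level 0.
Iteration 1: rows with parent_id in {5} -> proj (id 6, level 1), home (id 8, level 1).
Iteration 2: rows with parent_id in {6,8} -> dist (id 10, level 2), var (id 12, level 2).
Iteration 3: rows with parent_id in {10,12} -> root (id 13, level 3).
Iteration 4: no rows with parent_id in {13}; recursion stops.
Total rows emitted: 6.

6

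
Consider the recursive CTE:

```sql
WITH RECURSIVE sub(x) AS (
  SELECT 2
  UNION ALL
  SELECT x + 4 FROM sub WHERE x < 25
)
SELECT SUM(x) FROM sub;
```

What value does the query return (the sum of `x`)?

98

Base: x=2.
Iteration 1: 2 < 25 holds -> x = 2 + 4 = 6.
Iteration 2: 6 < 25 holds -> x = 6 + 4 = 10.
Iteration 3: 10 < 25 holds -> x = 10 + 4 = 14.
Iteration 4: 14 < 25 holds -> x = 14 + 4 = 18.
Iteration 5: 18 < 25 holds -> x = 18 + 4 = 22.
Iteration 6: 22 < 25 holds -> x = 22 + 4 = 26.
Iteration 7: 26 < 25 fails; recursion stops.
SUM(x) = 2 + 6 + 10 + 14 + 18 + 22 + 26 = 98.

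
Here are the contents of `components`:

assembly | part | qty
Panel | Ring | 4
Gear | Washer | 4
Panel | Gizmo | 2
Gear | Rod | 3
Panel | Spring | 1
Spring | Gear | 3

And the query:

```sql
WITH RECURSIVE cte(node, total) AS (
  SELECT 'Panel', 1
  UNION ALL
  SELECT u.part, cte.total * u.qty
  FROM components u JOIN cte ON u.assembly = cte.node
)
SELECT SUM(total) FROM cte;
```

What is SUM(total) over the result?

Base: (Panel, total=1).
Iteration 1: components of {Panel} -> Gizmo = 1*2 = 2, Ring = 1*4 = 4, Spring = 1*1 = 1.
Iteration 2: components of {Gizmo,Ring,Spring} -> Gear = 1*3 = 3.
Iteration 3: components of {Gear} -> Rod = 3*3 = 9, Washer = 3*4 = 12.
Iteration 4: no further components; recursion stops.
SUM(total) = 1 + 4 + 1 + 2 + 3 + 12 + 9 = 32.

32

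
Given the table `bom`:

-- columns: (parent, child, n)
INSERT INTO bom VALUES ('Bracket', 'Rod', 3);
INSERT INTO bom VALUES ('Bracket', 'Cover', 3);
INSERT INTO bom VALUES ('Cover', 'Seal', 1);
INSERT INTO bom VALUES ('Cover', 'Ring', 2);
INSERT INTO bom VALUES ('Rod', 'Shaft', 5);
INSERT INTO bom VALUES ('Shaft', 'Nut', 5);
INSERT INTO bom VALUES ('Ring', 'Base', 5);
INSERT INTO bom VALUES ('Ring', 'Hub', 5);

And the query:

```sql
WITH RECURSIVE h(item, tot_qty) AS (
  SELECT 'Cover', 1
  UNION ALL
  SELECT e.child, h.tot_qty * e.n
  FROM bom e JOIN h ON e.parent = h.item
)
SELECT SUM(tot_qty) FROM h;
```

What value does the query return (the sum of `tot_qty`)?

24

Base: (Cover, tot_qty=1).
Iteration 1: components of {Cover} -> Ring = 1*2 = 2, Seal = 1*1 = 1.
Iteration 2: components of {Ring,Seal} -> Base = 2*5 = 10, Hub = 2*5 = 10.
Iteration 3: no further components; recursion stops.
SUM(tot_qty) = 1 + 1 + 2 + 10 + 10 = 24.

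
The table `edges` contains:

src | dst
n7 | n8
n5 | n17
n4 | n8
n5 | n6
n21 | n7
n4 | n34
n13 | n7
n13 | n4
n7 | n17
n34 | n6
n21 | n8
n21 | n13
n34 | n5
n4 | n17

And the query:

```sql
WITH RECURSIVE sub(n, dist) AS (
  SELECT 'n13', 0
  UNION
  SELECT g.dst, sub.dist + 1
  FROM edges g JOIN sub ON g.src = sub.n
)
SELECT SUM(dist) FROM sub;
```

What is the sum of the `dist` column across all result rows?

22

Base: (n13, dist=0).
Iteration 1: edges from {n13} -> (n4, dist=1), (n7, dist=1).
Iteration 2: edges from {n4,n7} -> (n17, dist=2), (n34, dist=2), (n8, dist=2). [UNION drops 2 duplicate row(s)]
Iteration 3: edges from {n17,n34,n8} -> (n5, dist=3), (n6, dist=3).
Iteration 4: edges from {n5,n6} -> (n17, dist=4), (n6, dist=4).
Iteration 5: no outgoing edges from {n17,n6}; recursion stops.
SUM(dist) = 0 + 1 + 1 + 2 + 2 + 2 + 3 + 3 + 4 + 4 = 22.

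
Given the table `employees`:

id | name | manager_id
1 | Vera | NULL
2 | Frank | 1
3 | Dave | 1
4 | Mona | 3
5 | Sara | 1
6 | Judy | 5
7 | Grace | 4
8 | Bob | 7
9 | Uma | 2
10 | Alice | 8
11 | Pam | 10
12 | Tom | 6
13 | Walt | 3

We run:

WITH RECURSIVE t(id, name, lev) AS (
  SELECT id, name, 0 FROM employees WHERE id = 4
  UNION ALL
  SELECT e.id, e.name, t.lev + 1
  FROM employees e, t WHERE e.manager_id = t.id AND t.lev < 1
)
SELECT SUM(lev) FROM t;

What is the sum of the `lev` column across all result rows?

Base: id=4 (Mona) at lev 0.
Iteration 1: rows with manager_id in {4} -> Grace (id 7, lev 1).
Iteration 2: lev < 1 fails for all current rows; recursion stops.
SUM(lev) = 0 + 1 = 1.

1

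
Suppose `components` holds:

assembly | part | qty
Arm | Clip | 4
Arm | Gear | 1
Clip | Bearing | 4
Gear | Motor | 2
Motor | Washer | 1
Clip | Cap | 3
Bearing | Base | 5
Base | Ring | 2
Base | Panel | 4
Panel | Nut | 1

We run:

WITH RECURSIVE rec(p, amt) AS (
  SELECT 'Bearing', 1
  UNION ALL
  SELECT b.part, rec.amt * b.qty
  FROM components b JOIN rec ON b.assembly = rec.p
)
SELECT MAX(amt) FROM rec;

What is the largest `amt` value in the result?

Base: (Bearing, amt=1).
Iteration 1: components of {Bearing} -> Base = 1*5 = 5.
Iteration 2: components of {Base} -> Panel = 5*4 = 20, Ring = 5*2 = 10.
Iteration 3: components of {Panel,Ring} -> Nut = 20*1 = 20.
Iteration 4: no further components; recursion stops.
amt values: 1, 5, 10, 20, 20; the maximum is 20.

20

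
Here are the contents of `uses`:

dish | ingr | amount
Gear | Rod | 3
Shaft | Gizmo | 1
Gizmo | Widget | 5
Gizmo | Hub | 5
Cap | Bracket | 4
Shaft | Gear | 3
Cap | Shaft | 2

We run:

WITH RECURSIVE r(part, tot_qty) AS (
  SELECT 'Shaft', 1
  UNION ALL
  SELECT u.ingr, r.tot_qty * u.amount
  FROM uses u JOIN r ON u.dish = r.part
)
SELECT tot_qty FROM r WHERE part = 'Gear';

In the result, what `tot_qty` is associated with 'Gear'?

3

Base: (Shaft, tot_qty=1).
Iteration 1: components of {Shaft} -> Gear = 1*3 = 3, Gizmo = 1*1 = 1.
Iteration 2: components of {Gear,Gizmo} -> Hub = 1*5 = 5, Rod = 3*3 = 9, Widget = 1*5 = 5.
Iteration 3: no further components; recursion stops.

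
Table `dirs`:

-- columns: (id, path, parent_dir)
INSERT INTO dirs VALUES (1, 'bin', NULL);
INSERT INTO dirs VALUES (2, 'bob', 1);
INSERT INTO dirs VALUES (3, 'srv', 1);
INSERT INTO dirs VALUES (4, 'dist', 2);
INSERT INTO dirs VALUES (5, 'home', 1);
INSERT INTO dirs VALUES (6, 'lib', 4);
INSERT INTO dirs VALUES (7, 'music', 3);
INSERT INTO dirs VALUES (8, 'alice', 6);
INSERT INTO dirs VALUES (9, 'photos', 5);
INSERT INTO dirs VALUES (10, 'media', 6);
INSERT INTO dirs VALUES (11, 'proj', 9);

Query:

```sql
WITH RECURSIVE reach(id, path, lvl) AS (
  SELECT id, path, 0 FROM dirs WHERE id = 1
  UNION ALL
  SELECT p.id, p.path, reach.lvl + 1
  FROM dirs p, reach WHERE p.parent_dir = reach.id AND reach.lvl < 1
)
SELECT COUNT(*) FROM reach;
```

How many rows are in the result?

Base: id=1 (bin) at lvl 0.
Iteration 1: rows with parent_dir in {1} -> bob (id 2, lvl 1), srv (id 3, lvl 1), home (id 5, lvl 1).
Iteration 2: lvl < 1 fails for all current rows; recursion stops.
Total rows emitted: 4.

4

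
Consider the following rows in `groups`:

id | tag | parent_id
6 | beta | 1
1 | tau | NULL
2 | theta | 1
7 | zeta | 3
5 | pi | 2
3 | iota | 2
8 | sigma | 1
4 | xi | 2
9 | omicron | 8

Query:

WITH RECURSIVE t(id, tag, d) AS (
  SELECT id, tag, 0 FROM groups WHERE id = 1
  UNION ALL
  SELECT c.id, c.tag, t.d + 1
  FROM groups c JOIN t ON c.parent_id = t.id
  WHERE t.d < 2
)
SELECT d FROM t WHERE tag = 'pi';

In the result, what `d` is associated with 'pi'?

2

Base: id=1 (tau) at d 0.
Iteration 1: rows with parent_id in {1} -> theta (id 2, d 1), beta (id 6, d 1), sigma (id 8, d 1).
Iteration 2: rows with parent_id in {2,6,8} -> iota (id 3, d 2), xi (id 4, d 2), pi (id 5, d 2), omicron (id 9, d 2).
Iteration 3: d < 2 fails for all current rows; recursion stops.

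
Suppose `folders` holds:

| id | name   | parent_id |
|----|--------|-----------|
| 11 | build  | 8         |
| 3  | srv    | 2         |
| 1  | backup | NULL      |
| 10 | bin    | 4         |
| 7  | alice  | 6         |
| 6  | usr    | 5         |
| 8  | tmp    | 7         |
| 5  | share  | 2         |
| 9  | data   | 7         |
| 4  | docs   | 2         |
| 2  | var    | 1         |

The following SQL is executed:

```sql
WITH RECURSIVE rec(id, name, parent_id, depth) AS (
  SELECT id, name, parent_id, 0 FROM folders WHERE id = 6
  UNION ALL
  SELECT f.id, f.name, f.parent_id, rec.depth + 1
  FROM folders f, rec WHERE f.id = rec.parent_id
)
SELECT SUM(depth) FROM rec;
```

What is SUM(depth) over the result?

6

Base: id=6 (usr), parent_id=5, depth 0.
Iteration 1: join on id=5 -> share (id 5, parent_id=2, depth 1).
Iteration 2: join on id=2 -> var (id 2, parent_id=1, depth 2).
Iteration 3: join on id=1 -> backup (id 1, parent_id=NULL, depth 3).
Iteration 4: parent_id is NULL; no match; recursion stops.
SUM(depth) = 0 + 1 + 2 + 3 = 6.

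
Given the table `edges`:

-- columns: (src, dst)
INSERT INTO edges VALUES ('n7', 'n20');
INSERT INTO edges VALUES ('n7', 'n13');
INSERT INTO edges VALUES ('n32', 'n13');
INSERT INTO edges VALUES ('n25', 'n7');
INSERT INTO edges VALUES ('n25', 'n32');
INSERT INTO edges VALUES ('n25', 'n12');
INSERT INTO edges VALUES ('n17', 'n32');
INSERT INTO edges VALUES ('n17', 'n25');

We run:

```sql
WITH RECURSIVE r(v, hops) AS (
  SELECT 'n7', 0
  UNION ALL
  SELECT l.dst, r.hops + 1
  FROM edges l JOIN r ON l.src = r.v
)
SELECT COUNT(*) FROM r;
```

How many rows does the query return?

Base: (n7, hops=0).
Iteration 1: edges from {n7} -> (n13, hops=1), (n20, hops=1).
Iteration 2: no outgoing edges from {n13,n20}; recursion stops.
Total rows emitted: 3.

3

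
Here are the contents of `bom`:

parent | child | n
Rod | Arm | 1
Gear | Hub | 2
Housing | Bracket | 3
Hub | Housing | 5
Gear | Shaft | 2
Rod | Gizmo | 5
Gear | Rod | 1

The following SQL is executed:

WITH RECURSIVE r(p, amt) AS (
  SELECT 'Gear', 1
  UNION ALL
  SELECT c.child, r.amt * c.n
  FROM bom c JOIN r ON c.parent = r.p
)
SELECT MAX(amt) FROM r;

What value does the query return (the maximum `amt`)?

30

Base: (Gear, amt=1).
Iteration 1: components of {Gear} -> Hub = 1*2 = 2, Rod = 1*1 = 1, Shaft = 1*2 = 2.
Iteration 2: components of {Hub,Rod,Shaft} -> Arm = 1*1 = 1, Gizmo = 1*5 = 5, Housing = 2*5 = 10.
Iteration 3: components of {Arm,Gizmo,Housing} -> Bracket = 10*3 = 30.
Iteration 4: no further components; recursion stops.
amt values: 1, 2, 2, 1, 10, 1, 5, 30; the maximum is 30.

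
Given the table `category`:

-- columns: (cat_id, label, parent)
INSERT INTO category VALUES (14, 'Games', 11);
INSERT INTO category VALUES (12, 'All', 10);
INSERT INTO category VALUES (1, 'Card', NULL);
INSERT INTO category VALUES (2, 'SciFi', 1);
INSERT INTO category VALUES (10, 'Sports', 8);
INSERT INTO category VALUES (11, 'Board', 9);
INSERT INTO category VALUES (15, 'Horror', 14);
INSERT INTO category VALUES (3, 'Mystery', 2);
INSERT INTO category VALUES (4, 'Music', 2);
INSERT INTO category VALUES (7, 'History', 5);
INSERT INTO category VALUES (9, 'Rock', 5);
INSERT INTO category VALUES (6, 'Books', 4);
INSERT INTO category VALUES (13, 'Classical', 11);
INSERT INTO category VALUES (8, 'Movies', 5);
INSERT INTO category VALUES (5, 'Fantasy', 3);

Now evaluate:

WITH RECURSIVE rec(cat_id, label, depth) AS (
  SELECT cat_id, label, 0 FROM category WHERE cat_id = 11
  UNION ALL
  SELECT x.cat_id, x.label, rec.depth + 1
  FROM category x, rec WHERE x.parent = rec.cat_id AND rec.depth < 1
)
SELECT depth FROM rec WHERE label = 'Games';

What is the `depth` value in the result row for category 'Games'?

Base: cat_id=11 (Board) at depth 0.
Iteration 1: rows with parent in {11} -> Classical (id 13, depth 1), Games (id 14, depth 1).
Iteration 2: depth < 1 fails for all current rows; recursion stops.

1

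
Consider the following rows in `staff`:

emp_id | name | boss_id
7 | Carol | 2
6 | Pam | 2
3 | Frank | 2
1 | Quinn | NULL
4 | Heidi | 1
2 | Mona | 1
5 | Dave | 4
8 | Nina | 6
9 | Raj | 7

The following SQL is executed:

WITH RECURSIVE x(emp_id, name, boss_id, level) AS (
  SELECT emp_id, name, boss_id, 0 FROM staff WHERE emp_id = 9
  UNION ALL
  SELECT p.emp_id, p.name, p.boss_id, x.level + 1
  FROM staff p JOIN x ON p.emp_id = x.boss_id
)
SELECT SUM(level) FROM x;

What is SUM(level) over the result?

6

Base: emp_id=9 (Raj), boss_id=7, level 0.
Iteration 1: join on emp_id=7 -> Carol (id 7, boss_id=2, level 1).
Iteration 2: join on emp_id=2 -> Mona (id 2, boss_id=1, level 2).
Iteration 3: join on emp_id=1 -> Quinn (id 1, boss_id=NULL, level 3).
Iteration 4: boss_id is NULL; no match; recursion stops.
SUM(level) = 0 + 1 + 2 + 3 = 6.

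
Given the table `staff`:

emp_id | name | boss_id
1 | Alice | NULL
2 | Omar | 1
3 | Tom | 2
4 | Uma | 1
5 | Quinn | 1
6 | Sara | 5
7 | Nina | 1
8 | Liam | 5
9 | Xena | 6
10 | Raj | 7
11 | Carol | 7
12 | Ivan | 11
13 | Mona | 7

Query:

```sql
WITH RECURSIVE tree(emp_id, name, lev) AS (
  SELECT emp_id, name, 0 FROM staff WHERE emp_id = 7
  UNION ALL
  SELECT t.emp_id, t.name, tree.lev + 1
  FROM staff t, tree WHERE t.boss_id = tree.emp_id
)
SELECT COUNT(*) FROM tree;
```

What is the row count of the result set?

5

Base: emp_id=7 (Nina) at lev 0.
Iteration 1: rows with boss_id in {7} -> Raj (id 10, lev 1), Carol (id 11, lev 1), Mona (id 13, lev 1).
Iteration 2: rows with boss_id in {10,11,13} -> Ivan (id 12, lev 2).
Iteration 3: no rows with boss_id in {12}; recursion stops.
Total rows emitted: 5.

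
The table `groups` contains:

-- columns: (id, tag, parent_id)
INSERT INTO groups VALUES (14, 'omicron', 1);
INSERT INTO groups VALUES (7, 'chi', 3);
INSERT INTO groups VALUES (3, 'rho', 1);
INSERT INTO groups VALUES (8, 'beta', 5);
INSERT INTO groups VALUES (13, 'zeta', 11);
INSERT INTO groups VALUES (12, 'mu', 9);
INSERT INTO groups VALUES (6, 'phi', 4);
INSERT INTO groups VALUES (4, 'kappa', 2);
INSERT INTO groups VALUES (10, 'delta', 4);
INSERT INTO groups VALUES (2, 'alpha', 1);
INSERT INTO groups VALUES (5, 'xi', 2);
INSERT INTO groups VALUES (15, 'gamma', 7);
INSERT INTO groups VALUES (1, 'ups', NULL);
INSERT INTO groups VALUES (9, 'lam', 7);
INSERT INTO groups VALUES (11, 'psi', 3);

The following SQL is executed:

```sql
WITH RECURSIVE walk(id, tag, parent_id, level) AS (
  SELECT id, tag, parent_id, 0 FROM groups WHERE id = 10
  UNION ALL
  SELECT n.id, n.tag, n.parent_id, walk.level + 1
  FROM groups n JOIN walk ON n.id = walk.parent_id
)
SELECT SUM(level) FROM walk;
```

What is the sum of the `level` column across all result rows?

6

Base: id=10 (delta), parent_id=4, level 0.
Iteration 1: join on id=4 -> kappa (id 4, parent_id=2, level 1).
Iteration 2: join on id=2 -> alpha (id 2, parent_id=1, level 2).
Iteration 3: join on id=1 -> ups (id 1, parent_id=NULL, level 3).
Iteration 4: parent_id is NULL; no match; recursion stops.
SUM(level) = 0 + 1 + 2 + 3 = 6.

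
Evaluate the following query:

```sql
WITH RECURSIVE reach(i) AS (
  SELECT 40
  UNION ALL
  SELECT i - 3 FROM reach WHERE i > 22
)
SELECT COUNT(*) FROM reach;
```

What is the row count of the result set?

7

Base: i=40.
Iteration 1: 40 > 22 holds -> i = 40 - 3 = 37.
Iteration 2: 37 > 22 holds -> i = 37 - 3 = 34.
Iteration 3: 34 > 22 holds -> i = 34 - 3 = 31.
Iteration 4: 31 > 22 holds -> i = 31 - 3 = 28.
Iteration 5: 28 > 22 holds -> i = 28 - 3 = 25.
Iteration 6: 25 > 22 holds -> i = 25 - 3 = 22.
Iteration 7: 22 > 22 fails; recursion stops.
Total rows emitted: 7.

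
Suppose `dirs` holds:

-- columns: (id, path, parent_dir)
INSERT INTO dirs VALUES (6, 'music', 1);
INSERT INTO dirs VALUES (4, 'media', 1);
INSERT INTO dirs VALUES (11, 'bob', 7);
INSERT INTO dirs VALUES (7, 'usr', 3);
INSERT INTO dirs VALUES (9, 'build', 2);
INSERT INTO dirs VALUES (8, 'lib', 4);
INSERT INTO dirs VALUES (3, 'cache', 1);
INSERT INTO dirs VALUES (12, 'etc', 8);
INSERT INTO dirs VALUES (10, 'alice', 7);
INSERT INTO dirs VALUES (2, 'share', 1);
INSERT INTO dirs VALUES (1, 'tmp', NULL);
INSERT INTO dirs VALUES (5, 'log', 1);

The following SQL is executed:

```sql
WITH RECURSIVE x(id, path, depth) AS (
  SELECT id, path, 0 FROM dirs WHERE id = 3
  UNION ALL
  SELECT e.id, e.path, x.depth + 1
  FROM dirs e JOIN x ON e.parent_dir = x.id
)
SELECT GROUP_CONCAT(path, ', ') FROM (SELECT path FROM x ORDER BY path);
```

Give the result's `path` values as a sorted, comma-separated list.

Base: id=3 (cache) at depth 0.
Iteration 1: rows with parent_dir in {3} -> usr (id 7, depth 1).
Iteration 2: rows with parent_dir in {7} -> alice (id 10, depth 2), bob (id 11, depth 2).
Iteration 3: no rows with parent_dir in {10,11}; recursion stops.

alice, bob, cache, usr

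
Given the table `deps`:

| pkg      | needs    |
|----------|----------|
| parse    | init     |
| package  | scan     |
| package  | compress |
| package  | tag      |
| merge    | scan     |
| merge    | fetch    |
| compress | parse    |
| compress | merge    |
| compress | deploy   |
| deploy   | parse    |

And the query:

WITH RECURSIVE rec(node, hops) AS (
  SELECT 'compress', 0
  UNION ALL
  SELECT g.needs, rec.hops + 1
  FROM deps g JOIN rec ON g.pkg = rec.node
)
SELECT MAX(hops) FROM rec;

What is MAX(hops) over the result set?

3

Base: (compress, hops=0).
Iteration 1: edges from {compress} -> (deploy, hops=1), (merge, hops=1), (parse, hops=1).
Iteration 2: edges from {deploy,merge,parse} -> (fetch, hops=2), (init, hops=2), (parse, hops=2), (scan, hops=2).
Iteration 3: edges from {fetch,init,parse,scan} -> (init, hops=3).
Iteration 4: no outgoing edges from {init}; recursion stops.
hops values: 0, 1, 1, 1, 2, 2, 2, 2, 3; the maximum is 3.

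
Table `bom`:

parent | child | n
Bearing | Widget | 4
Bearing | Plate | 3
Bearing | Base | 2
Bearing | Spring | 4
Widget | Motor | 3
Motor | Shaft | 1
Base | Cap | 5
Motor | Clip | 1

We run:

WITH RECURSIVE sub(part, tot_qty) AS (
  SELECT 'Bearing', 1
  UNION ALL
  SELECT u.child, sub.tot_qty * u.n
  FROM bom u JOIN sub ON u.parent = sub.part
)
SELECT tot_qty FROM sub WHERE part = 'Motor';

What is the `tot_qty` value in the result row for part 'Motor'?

Base: (Bearing, tot_qty=1).
Iteration 1: components of {Bearing} -> Base = 1*2 = 2, Plate = 1*3 = 3, Spring = 1*4 = 4, Widget = 1*4 = 4.
Iteration 2: components of {Base,Plate,Spring,Widget} -> Cap = 2*5 = 10, Motor = 4*3 = 12.
Iteration 3: components of {Cap,Motor} -> Clip = 12*1 = 12, Shaft = 12*1 = 12.
Iteration 4: no further components; recursion stops.

12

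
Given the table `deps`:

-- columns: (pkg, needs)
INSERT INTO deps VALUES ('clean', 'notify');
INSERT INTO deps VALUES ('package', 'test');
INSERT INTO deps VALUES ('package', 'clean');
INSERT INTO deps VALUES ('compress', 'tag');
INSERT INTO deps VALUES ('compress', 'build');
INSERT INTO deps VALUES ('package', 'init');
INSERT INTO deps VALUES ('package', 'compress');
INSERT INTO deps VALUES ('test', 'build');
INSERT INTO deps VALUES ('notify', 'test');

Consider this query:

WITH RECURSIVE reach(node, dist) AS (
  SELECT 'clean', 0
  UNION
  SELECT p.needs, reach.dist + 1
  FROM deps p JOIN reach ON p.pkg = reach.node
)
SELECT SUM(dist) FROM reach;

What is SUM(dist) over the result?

Base: (clean, dist=0).
Iteration 1: edges from {clean} -> (notify, dist=1).
Iteration 2: edges from {notify} -> (test, dist=2).
Iteration 3: edges from {test} -> (build, dist=3).
Iteration 4: no outgoing edges from {build}; recursion stops.
SUM(dist) = 0 + 1 + 2 + 3 = 6.

6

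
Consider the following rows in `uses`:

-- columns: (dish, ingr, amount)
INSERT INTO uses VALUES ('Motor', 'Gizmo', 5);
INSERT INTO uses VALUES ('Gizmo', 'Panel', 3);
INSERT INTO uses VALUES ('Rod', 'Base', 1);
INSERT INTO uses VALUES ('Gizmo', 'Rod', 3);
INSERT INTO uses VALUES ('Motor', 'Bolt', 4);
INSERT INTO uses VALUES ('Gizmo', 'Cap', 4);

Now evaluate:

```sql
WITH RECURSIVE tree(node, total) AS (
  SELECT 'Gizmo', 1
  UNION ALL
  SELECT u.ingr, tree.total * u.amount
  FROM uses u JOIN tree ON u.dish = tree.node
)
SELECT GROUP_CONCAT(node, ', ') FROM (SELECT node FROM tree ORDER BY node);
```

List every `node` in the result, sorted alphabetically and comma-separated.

Base, Cap, Gizmo, Panel, Rod

Base: (Gizmo, total=1).
Iteration 1: components of {Gizmo} -> Cap = 1*4 = 4, Panel = 1*3 = 3, Rod = 1*3 = 3.
Iteration 2: components of {Cap,Panel,Rod} -> Base = 3*1 = 3.
Iteration 3: no further components; recursion stops.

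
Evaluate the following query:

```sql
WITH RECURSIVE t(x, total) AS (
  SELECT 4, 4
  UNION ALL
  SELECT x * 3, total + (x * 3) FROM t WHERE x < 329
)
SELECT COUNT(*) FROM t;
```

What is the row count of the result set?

Base: x=4, total=4.
Iteration 1: 4 < 329 holds -> x = 4 * 3 = 12, total = 4 + 12 = 16.
Iteration 2: 12 < 329 holds -> x = 12 * 3 = 36, total = 16 + 36 = 52.
Iteration 3: 36 < 329 holds -> x = 36 * 3 = 108, total = 52 + 108 = 160.
Iteration 4: 108 < 329 holds -> x = 108 * 3 = 324, total = 160 + 324 = 484.
Iteration 5: 324 < 329 holds -> x = 324 * 3 = 972, total = 484 + 972 = 1456.
Iteration 6: 972 < 329 fails; recursion stops.
Total rows emitted: 6.

6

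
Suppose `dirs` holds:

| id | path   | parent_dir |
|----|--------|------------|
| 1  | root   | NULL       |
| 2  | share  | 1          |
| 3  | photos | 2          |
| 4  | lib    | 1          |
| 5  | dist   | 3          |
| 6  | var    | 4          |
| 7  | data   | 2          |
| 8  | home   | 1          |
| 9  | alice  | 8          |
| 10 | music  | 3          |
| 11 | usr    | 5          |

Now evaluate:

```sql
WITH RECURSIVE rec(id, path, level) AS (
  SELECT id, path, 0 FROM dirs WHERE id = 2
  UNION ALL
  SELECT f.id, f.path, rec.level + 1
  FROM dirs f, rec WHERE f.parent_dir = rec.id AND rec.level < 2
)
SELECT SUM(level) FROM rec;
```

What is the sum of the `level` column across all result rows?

6

Base: id=2 (share) at level 0.
Iteration 1: rows with parent_dir in {2} -> photos (id 3, level 1), data (id 7, level 1).
Iteration 2: rows with parent_dir in {3,7} -> dist (id 5, level 2), music (id 10, level 2).
Iteration 3: level < 2 fails for all current rows; recursion stops.
SUM(level) = 0 + 1 + 1 + 2 + 2 = 6.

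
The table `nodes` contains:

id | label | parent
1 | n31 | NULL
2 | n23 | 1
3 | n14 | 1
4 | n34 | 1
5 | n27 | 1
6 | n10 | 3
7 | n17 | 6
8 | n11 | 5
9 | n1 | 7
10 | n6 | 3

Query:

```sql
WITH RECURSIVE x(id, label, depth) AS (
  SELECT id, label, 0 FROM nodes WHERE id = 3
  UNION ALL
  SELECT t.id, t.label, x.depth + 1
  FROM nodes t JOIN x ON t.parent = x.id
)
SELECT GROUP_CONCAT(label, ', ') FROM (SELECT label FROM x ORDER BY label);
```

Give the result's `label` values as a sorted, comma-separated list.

Base: id=3 (n14) at depth 0.
Iteration 1: rows with parent in {3} -> n10 (id 6, depth 1), n6 (id 10, depth 1).
Iteration 2: rows with parent in {6,10} -> n17 (id 7, depth 2).
Iteration 3: rows with parent in {7} -> n1 (id 9, depth 3).
Iteration 4: no rows with parent in {9}; recursion stops.

n1, n10, n14, n17, n6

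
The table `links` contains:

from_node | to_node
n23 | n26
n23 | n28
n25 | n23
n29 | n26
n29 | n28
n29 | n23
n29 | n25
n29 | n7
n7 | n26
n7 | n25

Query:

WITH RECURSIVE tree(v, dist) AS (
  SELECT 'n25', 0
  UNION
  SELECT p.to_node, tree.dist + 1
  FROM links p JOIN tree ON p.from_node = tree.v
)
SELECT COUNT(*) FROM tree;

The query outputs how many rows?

Base: (n25, dist=0).
Iteration 1: edges from {n25} -> (n23, dist=1).
Iteration 2: edges from {n23} -> (n26, dist=2), (n28, dist=2).
Iteration 3: no outgoing edges from {n26,n28}; recursion stops.
Total rows emitted: 4.

4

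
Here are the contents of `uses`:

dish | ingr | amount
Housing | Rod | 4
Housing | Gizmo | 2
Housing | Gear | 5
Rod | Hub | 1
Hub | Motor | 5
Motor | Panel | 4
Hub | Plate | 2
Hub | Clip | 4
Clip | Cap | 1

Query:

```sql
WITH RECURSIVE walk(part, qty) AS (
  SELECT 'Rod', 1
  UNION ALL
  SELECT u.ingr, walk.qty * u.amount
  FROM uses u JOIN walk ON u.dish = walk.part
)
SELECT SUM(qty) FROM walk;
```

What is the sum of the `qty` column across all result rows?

Base: (Rod, qty=1).
Iteration 1: components of {Rod} -> Hub = 1*1 = 1.
Iteration 2: components of {Hub} -> Clip = 1*4 = 4, Motor = 1*5 = 5, Plate = 1*2 = 2.
Iteration 3: components of {Clip,Motor,Plate} -> Cap = 4*1 = 4, Panel = 5*4 = 20.
Iteration 4: no further components; recursion stops.
SUM(qty) = 1 + 1 + 5 + 2 + 4 + 20 + 4 = 37.

37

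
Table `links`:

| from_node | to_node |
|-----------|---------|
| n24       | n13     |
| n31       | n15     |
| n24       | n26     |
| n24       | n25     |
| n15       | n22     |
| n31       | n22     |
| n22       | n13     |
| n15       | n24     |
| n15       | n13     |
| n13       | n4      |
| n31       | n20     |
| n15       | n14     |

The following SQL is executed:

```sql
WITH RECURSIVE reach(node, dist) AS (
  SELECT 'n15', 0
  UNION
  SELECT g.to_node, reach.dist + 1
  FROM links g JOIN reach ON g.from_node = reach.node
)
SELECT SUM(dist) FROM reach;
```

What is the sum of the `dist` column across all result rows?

15

Base: (n15, dist=0).
Iteration 1: edges from {n15} -> (n13, dist=1), (n14, dist=1), (n22, dist=1), (n24, dist=1).
Iteration 2: edges from {n13,n14,n22,n24} -> (n13, dist=2), (n25, dist=2), (n26, dist=2), (n4, dist=2). [UNION drops 1 duplicate row(s)]
Iteration 3: edges from {n13,n25,n26,n4} -> (n4, dist=3).
Iteration 4: no outgoing edges from {n4}; recursion stops.
SUM(dist) = 0 + 1 + 1 + 1 + 1 + 2 + 2 + 2 + 2 + 3 = 15.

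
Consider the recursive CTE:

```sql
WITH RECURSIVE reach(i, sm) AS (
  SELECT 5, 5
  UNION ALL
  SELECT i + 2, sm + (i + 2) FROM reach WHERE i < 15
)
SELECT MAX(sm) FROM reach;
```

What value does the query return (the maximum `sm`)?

60

Base: i=5, sm=5.
Iteration 1: 5 < 15 holds -> i = 5 + 2 = 7, sm = 5 + 7 = 12.
Iteration 2: 7 < 15 holds -> i = 7 + 2 = 9, sm = 12 + 9 = 21.
Iteration 3: 9 < 15 holds -> i = 9 + 2 = 11, sm = 21 + 11 = 32.
Iteration 4: 11 < 15 holds -> i = 11 + 2 = 13, sm = 32 + 13 = 45.
Iteration 5: 13 < 15 holds -> i = 13 + 2 = 15, sm = 45 + 15 = 60.
Iteration 6: 15 < 15 fails; recursion stops.
sm values: 5, 12, 21, 32, 45, 60; the maximum is 60.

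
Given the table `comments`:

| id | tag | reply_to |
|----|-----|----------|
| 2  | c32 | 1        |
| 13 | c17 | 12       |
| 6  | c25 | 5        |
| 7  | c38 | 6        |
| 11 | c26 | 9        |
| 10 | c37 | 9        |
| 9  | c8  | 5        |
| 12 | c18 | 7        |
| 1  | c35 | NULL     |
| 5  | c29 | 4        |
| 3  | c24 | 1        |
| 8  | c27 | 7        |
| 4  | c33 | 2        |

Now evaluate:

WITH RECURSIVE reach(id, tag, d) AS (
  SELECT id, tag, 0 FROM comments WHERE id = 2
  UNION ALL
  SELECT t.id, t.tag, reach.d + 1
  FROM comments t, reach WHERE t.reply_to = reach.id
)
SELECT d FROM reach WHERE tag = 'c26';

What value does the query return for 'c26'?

Base: id=2 (c32) at d 0.
Iteration 1: rows with reply_to in {2} -> c33 (id 4, d 1).
Iteration 2: rows with reply_to in {4} -> c29 (id 5, d 2).
Iteration 3: rows with reply_to in {5} -> c25 (id 6, d 3), c8 (id 9, d 3).
Iteration 4: rows with reply_to in {6,9} -> c38 (id 7, d 4), c37 (id 10, d 4), c26 (id 11, d 4).
Iteration 5: rows with reply_to in {7,10,11} -> c27 (id 8, d 5), c18 (id 12, d 5).
Iteration 6: rows with reply_to in {8,12} -> c17 (id 13, d 6).
Iteration 7: no rows with reply_to in {13}; recursion stops.

4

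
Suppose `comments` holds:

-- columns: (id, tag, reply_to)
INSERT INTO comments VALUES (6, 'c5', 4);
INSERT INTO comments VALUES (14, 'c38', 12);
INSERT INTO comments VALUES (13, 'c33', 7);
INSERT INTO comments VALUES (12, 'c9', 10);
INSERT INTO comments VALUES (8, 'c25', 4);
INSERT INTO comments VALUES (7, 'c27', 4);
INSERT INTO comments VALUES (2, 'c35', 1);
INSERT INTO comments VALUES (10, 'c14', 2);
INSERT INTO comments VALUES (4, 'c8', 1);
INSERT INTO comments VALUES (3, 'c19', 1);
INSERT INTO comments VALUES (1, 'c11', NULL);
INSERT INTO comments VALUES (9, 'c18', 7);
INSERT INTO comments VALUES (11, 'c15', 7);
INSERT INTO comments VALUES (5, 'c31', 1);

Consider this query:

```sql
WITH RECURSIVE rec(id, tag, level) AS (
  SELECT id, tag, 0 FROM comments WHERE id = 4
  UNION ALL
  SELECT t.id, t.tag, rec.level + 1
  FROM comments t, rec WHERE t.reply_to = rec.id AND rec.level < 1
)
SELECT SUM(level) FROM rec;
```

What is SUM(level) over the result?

Base: id=4 (c8) at level 0.
Iteration 1: rows with reply_to in {4} -> c5 (id 6, level 1), c27 (id 7, level 1), c25 (id 8, level 1).
Iteration 2: level < 1 fails for all current rows; recursion stops.
SUM(level) = 0 + 1 + 1 + 1 = 3.

3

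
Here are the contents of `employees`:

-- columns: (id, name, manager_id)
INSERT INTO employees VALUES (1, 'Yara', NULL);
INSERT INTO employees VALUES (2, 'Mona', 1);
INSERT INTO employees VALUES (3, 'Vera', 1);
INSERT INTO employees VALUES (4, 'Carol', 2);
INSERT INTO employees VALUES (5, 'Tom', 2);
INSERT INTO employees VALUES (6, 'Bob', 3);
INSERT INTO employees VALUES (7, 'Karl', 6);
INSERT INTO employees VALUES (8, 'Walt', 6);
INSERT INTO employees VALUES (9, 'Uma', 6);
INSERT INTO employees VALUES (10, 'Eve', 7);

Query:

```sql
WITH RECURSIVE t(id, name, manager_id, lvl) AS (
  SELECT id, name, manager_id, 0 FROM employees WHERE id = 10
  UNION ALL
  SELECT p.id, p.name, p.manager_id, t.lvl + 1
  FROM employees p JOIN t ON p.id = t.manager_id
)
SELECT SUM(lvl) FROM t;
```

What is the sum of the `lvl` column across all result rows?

10

Base: id=10 (Eve), manager_id=7, lvl 0.
Iteration 1: join on id=7 -> Karl (id 7, manager_id=6, lvl 1).
Iteration 2: join on id=6 -> Bob (id 6, manager_id=3, lvl 2).
Iteration 3: join on id=3 -> Vera (id 3, manager_id=1, lvl 3).
Iteration 4: join on id=1 -> Yara (id 1, manager_id=NULL, lvl 4).
Iteration 5: manager_id is NULL; no match; recursion stops.
SUM(lvl) = 0 + 1 + 2 + 3 + 4 = 10.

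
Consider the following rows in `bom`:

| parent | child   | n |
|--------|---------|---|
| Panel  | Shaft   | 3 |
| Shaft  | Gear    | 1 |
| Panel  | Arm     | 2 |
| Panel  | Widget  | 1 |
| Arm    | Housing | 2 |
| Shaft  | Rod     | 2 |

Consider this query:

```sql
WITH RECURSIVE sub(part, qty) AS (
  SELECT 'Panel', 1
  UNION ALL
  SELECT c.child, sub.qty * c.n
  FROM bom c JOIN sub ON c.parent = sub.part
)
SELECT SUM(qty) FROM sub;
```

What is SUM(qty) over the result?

20

Base: (Panel, qty=1).
Iteration 1: components of {Panel} -> Arm = 1*2 = 2, Shaft = 1*3 = 3, Widget = 1*1 = 1.
Iteration 2: components of {Arm,Shaft,Widget} -> Gear = 3*1 = 3, Housing = 2*2 = 4, Rod = 3*2 = 6.
Iteration 3: no further components; recursion stops.
SUM(qty) = 1 + 3 + 2 + 1 + 3 + 6 + 4 = 20.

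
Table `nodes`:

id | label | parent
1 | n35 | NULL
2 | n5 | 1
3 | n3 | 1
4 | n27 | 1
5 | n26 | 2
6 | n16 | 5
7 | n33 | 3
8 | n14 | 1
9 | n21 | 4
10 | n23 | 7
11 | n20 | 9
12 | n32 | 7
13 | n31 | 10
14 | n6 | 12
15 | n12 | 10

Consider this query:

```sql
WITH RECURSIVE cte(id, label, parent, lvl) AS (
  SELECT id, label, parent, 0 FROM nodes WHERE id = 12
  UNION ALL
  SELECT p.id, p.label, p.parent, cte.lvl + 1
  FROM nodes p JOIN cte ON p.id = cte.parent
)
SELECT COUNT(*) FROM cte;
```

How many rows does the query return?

4

Base: id=12 (n32), parent=7, lvl 0.
Iteration 1: join on id=7 -> n33 (id 7, parent=3, lvl 1).
Iteration 2: join on id=3 -> n3 (id 3, parent=1, lvl 2).
Iteration 3: join on id=1 -> n35 (id 1, parent=NULL, lvl 3).
Iteration 4: parent is NULL; no match; recursion stops.
Total rows emitted: 4.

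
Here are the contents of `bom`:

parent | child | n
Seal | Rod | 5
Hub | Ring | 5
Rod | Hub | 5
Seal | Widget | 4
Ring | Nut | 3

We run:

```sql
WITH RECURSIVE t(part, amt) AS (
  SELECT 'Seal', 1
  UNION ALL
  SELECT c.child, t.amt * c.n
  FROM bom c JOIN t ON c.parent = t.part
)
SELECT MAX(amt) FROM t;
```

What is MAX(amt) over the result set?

375

Base: (Seal, amt=1).
Iteration 1: components of {Seal} -> Rod = 1*5 = 5, Widget = 1*4 = 4.
Iteration 2: components of {Rod,Widget} -> Hub = 5*5 = 25.
Iteration 3: components of {Hub} -> Ring = 25*5 = 125.
Iteration 4: components of {Ring} -> Nut = 125*3 = 375.
Iteration 5: no further components; recursion stops.
amt values: 1, 5, 4, 25, 125, 375; the maximum is 375.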